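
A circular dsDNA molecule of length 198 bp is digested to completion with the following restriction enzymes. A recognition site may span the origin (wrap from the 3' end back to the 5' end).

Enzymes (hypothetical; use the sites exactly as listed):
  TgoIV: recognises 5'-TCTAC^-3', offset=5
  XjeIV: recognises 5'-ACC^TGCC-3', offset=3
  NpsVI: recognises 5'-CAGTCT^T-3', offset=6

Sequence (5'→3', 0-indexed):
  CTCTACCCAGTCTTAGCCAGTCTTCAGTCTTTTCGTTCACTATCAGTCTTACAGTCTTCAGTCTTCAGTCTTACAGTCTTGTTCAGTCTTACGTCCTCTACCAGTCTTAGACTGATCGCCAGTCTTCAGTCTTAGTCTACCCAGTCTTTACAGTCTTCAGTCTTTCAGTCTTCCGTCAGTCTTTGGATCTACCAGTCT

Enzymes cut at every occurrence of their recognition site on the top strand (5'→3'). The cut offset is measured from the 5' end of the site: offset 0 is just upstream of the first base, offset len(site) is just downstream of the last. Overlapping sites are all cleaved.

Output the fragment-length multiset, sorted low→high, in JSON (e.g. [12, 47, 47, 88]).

Site scan:
  TgoIV (TCTAC, off=5): starts [1, 96, 135, 187] → cuts [6, 101, 140, 192]
  XjeIV (ACCTGCC, off=3): no sites
  NpsVI (CAGTCTT, off=6): starts [7, 17, 24, 43, 51, 58, 65, 73, 83, 101, 119, 126, 141, 150, 157, 165, 176] → cuts [13, 23, 30, 49, 57, 64, 71, 79, 89, 107, 125, 132, 147, 156, 163, 171, 182]

All cut coordinates (distinct, sorted): [6, 13, 23, 30, 49, 57, 64, 71, 79, 89, 101, 107, 125, 132, 140, 147, 156, 163, 171, 182, 192]

Fragment lengths:
  6→13: 7 bp
  13→23: 10 bp
  23→30: 7 bp
  30→49: 19 bp
  49→57: 8 bp
  57→64: 7 bp
  64→71: 7 bp
  71→79: 8 bp
  79→89: 10 bp
  89→101: 12 bp
  101→107: 6 bp
  107→125: 18 bp
  125→132: 7 bp
  132→140: 8 bp
  140→147: 7 bp
  147→156: 9 bp
  156→163: 7 bp
  163→171: 8 bp
  171→182: 11 bp
  182→192: 10 bp
  192→6 (wrap): 198-192+6 = 12 bp

[6,7,7,7,7,7,7,7,8,8,8,8,9,10,10,10,11,12,12,18,19]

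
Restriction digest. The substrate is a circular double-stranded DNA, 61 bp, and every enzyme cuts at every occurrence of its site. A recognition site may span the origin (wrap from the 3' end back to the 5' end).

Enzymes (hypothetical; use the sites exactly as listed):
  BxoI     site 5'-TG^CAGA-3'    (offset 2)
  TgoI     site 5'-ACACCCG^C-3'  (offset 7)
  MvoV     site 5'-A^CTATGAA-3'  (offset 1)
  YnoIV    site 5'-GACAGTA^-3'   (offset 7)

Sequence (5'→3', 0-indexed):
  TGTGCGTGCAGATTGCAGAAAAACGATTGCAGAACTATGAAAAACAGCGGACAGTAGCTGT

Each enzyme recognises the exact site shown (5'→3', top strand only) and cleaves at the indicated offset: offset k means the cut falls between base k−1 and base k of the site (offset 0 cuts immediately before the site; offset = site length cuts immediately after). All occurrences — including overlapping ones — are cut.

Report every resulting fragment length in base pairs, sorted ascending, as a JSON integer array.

Site scan:
  BxoI TGCAGA/2: at [6, 13, 27] ⇒ [8, 15, 29]
  TgoI (ACACCCGC, off=7): no sites
  MvoV ACTATGAA/1: at [33] ⇒ [34]
  YnoIV GACAGTA/7: at [49] ⇒ [56]

Pooled cuts: [8, 15, 29, 34, 56]

Fragment lengths:
  8→15: 7 bp
  15→29: 14 bp
  29→34: 5 bp
  34→56: 22 bp
  56→8 (wrap): 61-56+8 = 13 bp

[5,7,13,14,22]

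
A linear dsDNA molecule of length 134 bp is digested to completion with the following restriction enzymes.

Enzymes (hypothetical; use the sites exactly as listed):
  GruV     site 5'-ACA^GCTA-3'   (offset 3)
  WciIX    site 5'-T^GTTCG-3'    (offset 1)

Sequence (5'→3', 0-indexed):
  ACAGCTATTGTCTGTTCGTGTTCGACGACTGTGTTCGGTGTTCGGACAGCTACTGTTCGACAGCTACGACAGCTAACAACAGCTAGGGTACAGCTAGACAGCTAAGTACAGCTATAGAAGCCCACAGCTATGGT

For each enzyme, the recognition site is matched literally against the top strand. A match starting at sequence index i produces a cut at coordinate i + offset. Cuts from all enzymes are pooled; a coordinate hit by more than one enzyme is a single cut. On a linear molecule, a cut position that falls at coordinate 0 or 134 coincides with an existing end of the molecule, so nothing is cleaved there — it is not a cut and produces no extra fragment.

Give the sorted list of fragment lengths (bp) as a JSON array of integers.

Scan for sites:
  GruV ACAGCTA/3: at [0, 45, 59, 68, 78, 89, 97, 107, 123] ⇒ [3, 48, 62, 71, 81, 92, 100, 110, 126]
  WciIX TGTTCG/1: at [12, 18, 31, 38, 53] ⇒ [13, 19, 32, 39, 54]

Pooled cuts: [3, 13, 19, 32, 39, 48, 54, 62, 71, 81, 92, 100, 110, 126]

Fragments:
  [0,3): 3 bp
  [3,13): 10 bp
  [13,19): 6 bp
  [19,32): 13 bp
  [32,39): 7 bp
  [39,48): 9 bp
  [48,54): 6 bp
  [54,62): 8 bp
  [62,71): 9 bp
  [71,81): 10 bp
  [81,92): 11 bp
  [92,100): 8 bp
  [100,110): 10 bp
  [110,126): 16 bp
  [126,134): 8 bp

[3,6,6,7,8,8,8,9,9,10,10,10,11,13,16]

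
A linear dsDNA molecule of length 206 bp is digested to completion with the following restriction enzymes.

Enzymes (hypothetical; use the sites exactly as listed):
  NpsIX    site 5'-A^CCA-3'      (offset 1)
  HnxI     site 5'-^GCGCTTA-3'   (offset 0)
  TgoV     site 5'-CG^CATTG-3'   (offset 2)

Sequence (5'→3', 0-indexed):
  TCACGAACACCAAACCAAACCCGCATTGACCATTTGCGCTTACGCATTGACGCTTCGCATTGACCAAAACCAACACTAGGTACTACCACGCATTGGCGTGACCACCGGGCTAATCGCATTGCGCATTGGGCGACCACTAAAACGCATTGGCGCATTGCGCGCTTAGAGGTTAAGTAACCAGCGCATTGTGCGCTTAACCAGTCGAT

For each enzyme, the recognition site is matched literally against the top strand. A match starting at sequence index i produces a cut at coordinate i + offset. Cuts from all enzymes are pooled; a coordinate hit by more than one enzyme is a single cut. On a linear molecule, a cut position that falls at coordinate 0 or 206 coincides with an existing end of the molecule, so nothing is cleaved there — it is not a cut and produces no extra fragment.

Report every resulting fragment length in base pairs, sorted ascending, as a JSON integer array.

[5,5,6,6,6,6,6,6,6,7,8,8,9,9,9,9,10,11,11,13,15,16,19]

Scan for sites:
  NpsIX (ACCA, off=1): starts [8, 13, 28, 62, 68, 84, 100, 132, 176, 196] → cuts [9, 14, 29, 63, 69, 85, 101, 133, 177, 197]
  HnxI (GCGCTTA, off=0): starts [35, 158, 189] → cuts [35, 158, 189]
  TgoV (CGCATTG, off=2): starts [21, 42, 55, 88, 114, 121, 142, 150, 181] → cuts [23, 44, 57, 90, 116, 123, 144, 152, 183]

Pooled cuts: [9, 14, 23, 29, 35, 44, 57, 63, 69, 85, 90, 101, 116, 123, 133, 144, 152, 158, 177, 183, 189, 197]

Fragments:
  [0,9): 9 bp
  [9,14): 5 bp
  [14,23): 9 bp
  [23,29): 6 bp
  [29,35): 6 bp
  [35,44): 9 bp
  [44,57): 13 bp
  [57,63): 6 bp
  [63,69): 6 bp
  [69,85): 16 bp
  [85,90): 5 bp
  [90,101): 11 bp
  [101,116): 15 bp
  [116,123): 7 bp
  [123,133): 10 bp
  [133,144): 11 bp
  [144,152): 8 bp
  [152,158): 6 bp
  [158,177): 19 bp
  [177,183): 6 bp
  [183,189): 6 bp
  [189,197): 8 bp
  [197,206): 9 bp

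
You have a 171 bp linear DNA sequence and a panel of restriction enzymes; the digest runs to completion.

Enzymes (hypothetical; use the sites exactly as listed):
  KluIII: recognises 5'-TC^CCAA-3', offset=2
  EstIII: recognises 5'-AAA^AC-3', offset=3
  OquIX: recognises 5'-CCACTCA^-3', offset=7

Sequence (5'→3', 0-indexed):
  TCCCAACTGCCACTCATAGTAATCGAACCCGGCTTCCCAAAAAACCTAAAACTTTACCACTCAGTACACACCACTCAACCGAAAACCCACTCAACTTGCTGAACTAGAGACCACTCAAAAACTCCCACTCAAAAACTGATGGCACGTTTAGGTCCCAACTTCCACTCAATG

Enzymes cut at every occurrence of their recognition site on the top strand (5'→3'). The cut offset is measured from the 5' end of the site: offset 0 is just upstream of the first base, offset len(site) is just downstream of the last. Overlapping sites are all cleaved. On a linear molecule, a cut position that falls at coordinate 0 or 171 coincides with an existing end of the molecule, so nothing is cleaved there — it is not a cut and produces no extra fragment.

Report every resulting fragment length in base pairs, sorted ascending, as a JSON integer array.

Scan for sites:
  KluIII (TCCCAA, off=2): starts [0, 34, 152] → cuts [2, 36, 154]
  EstIII (AAAAC, off=3): starts [40, 47, 81, 117, 131] → cuts [43, 50, 84, 120, 134]
  OquIX (CCACTCA, off=7): starts [9, 56, 70, 86, 110, 124, 161] → cuts [16, 63, 77, 93, 117, 131, 168]

All cut coordinates (distinct, sorted): [2, 16, 36, 43, 50, 63, 77, 84, 93, 117, 120, 131, 134, 154, 168]

Fragments:
  [0,2): 2 bp
  [2,16): 14 bp
  [16,36): 20 bp
  [36,43): 7 bp
  [43,50): 7 bp
  [50,63): 13 bp
  [63,77): 14 bp
  [77,84): 7 bp
  [84,93): 9 bp
  [93,117): 24 bp
  [117,120): 3 bp
  [120,131): 11 bp
  [131,134): 3 bp
  [134,154): 20 bp
  [154,168): 14 bp
  [168,171): 3 bp

[2,3,3,3,7,7,7,9,11,13,14,14,14,20,20,24]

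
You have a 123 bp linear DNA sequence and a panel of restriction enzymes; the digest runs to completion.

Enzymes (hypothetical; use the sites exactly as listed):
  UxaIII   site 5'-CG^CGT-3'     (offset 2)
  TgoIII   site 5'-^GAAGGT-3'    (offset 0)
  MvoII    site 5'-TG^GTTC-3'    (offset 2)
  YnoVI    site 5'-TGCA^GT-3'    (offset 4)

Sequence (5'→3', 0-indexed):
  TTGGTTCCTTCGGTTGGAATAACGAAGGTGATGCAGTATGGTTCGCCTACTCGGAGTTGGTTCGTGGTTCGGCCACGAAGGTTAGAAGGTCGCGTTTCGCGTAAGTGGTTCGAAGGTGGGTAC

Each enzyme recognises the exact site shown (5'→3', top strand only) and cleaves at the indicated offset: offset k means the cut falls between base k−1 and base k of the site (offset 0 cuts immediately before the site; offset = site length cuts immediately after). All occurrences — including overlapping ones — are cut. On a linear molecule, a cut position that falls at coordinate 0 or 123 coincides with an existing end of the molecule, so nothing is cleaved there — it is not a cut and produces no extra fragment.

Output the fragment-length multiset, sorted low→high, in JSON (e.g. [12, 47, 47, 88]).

[3,4,5,7,7,8,8,8,10,12,12,19,20]

Scan for sites:
  UxaIII (CGCGT, off=2): starts [90, 97] → cuts [92, 99]
  TgoIII (GAAGGT, off=0): starts [23, 76, 84, 111] → cuts [23, 76, 84, 111]
  MvoII (TGGTTC, off=2): starts [1, 38, 57, 64, 105] → cuts [3, 40, 59, 66, 107]
  YnoVI (TGCAGT, off=4): starts [31] → cuts [35]

All cut coordinates (distinct, sorted): [3, 23, 35, 40, 59, 66, 76, 84, 92, 99, 107, 111]

Fragments:
  [0,3): 3 bp
  [3,23): 20 bp
  [23,35): 12 bp
  [35,40): 5 bp
  [40,59): 19 bp
  [59,66): 7 bp
  [66,76): 10 bp
  [76,84): 8 bp
  [84,92): 8 bp
  [92,99): 7 bp
  [99,107): 8 bp
  [107,111): 4 bp
  [111,123): 12 bp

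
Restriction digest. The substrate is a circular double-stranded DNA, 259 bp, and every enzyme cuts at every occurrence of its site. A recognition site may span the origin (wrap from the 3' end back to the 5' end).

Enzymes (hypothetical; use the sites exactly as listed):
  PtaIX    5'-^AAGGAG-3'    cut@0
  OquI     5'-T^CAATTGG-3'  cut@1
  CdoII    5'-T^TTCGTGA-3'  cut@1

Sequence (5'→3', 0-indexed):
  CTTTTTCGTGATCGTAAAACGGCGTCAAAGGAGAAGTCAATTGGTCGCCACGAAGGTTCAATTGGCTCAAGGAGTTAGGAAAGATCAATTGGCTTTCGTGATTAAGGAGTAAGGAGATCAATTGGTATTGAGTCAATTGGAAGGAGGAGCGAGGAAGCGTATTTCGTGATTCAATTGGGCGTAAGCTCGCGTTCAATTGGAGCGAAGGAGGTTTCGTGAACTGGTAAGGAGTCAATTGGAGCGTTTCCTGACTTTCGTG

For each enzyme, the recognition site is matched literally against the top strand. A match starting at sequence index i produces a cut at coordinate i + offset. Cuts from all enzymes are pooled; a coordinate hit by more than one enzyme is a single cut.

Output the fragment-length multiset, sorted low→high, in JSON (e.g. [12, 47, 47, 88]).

Scan for sites:
  PtaIX AAGGAG/0: at [27, 68, 103, 110, 140, 204, 225] ⇒ [27, 68, 103, 110, 140, 204, 225]
  OquI TCAATTGG/1: at [36, 57, 84, 117, 132, 170, 192, 231] ⇒ [37, 58, 85, 118, 133, 171, 193, 232]
  CdoII TTTCGTGA/1: at [3, 93, 161, 211] ⇒ [4, 94, 162, 212]

Pooled cuts: [4, 27, 37, 58, 68, 85, 94, 103, 110, 118, 133, 140, 162, 171, 193, 204, 212, 225, 232]

Fragment lengths:
  4→27: 23 bp
  27→37: 10 bp
  37→58: 21 bp
  58→68: 10 bp
  68→85: 17 bp
  85→94: 9 bp
  94→103: 9 bp
  103→110: 7 bp
  110→118: 8 bp
  118→133: 15 bp
  133→140: 7 bp
  140→162: 22 bp
  162→171: 9 bp
  171→193: 22 bp
  193→204: 11 bp
  204→212: 8 bp
  212→225: 13 bp
  225→232: 7 bp
  232→4 (wrap): 259-232+4 = 31 bp

[7,7,7,8,8,9,9,9,10,10,11,13,15,17,21,22,22,23,31]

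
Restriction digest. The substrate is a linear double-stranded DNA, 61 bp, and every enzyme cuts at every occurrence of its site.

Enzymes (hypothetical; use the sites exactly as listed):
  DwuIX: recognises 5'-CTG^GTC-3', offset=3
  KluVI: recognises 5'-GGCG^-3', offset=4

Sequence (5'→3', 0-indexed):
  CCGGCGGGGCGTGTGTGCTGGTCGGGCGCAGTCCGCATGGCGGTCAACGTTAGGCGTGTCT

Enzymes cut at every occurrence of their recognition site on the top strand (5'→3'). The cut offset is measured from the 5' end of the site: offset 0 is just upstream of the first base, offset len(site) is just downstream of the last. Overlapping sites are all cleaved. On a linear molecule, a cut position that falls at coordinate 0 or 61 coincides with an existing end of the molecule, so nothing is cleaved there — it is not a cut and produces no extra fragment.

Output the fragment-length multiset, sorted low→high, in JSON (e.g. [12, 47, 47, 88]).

[5,5,6,8,9,14,14]

Site scan:
  DwuIX (CTGGTC, off=3): starts [17] → cuts [20]
  KluVI (GGCG, off=4): starts [2, 7, 24, 38, 52] → cuts [6, 11, 28, 42, 56]

All cut coordinates (distinct, sorted): [6, 11, 20, 28, 42, 56]

Fragments:
  [0,6): 6 bp
  [6,11): 5 bp
  [11,20): 9 bp
  [20,28): 8 bp
  [28,42): 14 bp
  [42,56): 14 bp
  [56,61): 5 bp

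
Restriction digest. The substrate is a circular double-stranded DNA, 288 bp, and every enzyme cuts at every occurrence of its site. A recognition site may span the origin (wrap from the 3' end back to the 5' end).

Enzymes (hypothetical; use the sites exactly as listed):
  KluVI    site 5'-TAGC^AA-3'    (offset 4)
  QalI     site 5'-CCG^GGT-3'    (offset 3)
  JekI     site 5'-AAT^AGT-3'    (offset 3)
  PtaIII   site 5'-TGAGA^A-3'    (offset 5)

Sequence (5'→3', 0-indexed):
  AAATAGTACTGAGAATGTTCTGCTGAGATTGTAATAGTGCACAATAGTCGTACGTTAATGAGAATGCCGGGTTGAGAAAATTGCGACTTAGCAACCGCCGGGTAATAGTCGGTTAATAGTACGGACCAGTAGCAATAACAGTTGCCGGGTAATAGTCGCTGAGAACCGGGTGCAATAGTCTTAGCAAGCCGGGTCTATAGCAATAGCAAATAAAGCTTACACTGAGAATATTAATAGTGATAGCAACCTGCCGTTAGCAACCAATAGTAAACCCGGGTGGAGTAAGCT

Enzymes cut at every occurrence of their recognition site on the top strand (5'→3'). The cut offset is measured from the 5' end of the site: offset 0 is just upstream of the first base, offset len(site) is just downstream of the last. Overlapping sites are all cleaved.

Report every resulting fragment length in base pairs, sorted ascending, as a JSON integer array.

Site scan:
  KluVI TAGCAA/4: at [88, 129, 181, 197, 203, 240, 254] ⇒ [92, 133, 185, 201, 207, 244, 258]
  QalI CCGGGT/3: at [66, 97, 144, 165, 188, 272] ⇒ [69, 100, 147, 168, 191, 275]
  JekI AATAGT/3: at [1, 32, 42, 103, 114, 150, 173, 232, 262] ⇒ [4, 35, 45, 106, 117, 153, 176, 235, 265]
  PtaIII TGAGAA/5: at [9, 58, 72, 159, 222] ⇒ [14, 63, 77, 164, 227]

All cut coordinates (distinct, sorted): [4, 14, 35, 45, 63, 69, 77, 92, 100, 106, 117, 133, 147, 153, 164, 168, 176, 185, 191, 201, 207, 227, 235, 244, 258, 265, 275]

Fragments:
  4→14: 10 bp
  14→35: 21 bp
  35→45: 10 bp
  45→63: 18 bp
  63→69: 6 bp
  69→77: 8 bp
  77→92: 15 bp
  92→100: 8 bp
  100→106: 6 bp
  106→117: 11 bp
  117→133: 16 bp
  133→147: 14 bp
  147→153: 6 bp
  153→164: 11 bp
  164→168: 4 bp
  168→176: 8 bp
  176→185: 9 bp
  185→191: 6 bp
  191→201: 10 bp
  201→207: 6 bp
  207→227: 20 bp
  227→235: 8 bp
  235→244: 9 bp
  244→258: 14 bp
  258→265: 7 bp
  265→275: 10 bp
  275→4 (wrap): 288-275+4 = 17 bp

[4,6,6,6,6,6,7,8,8,8,8,9,9,10,10,10,10,11,11,14,14,15,16,17,18,20,21]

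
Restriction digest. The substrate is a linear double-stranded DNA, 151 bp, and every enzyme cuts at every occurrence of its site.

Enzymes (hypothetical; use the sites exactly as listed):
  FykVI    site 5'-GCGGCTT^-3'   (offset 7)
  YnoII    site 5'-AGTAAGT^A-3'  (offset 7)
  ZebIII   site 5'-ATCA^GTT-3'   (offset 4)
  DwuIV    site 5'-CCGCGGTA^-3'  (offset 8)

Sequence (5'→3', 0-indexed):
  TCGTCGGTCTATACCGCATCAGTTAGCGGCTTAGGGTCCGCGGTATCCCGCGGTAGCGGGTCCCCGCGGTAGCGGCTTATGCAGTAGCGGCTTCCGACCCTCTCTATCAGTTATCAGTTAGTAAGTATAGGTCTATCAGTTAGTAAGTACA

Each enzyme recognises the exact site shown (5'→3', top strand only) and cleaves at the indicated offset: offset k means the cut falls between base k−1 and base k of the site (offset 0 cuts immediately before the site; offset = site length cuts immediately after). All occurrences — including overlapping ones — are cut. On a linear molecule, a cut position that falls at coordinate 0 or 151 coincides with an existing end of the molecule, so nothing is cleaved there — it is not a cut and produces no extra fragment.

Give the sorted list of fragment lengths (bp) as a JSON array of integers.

[3,7,7,10,10,10,11,12,13,15,16,16,21]

Scan for sites:
  FykVI GCGGCTT/7: at [25, 71, 86] ⇒ [32, 78, 93]
  YnoII AGTAAGTA/7: at [119, 141] ⇒ [126, 148]
  ZebIII ATCAGTT/4: at [17, 105, 112, 134] ⇒ [21, 109, 116, 138]
  DwuIV CCGCGGTA/8: at [37, 47, 63] ⇒ [45, 55, 71]

Pooled cuts: [21, 32, 45, 55, 71, 78, 93, 109, 116, 126, 138, 148]

Fragment lengths:
  [0,21): 21 bp
  [21,32): 11 bp
  [32,45): 13 bp
  [45,55): 10 bp
  [55,71): 16 bp
  [71,78): 7 bp
  [78,93): 15 bp
  [93,109): 16 bp
  [109,116): 7 bp
  [116,126): 10 bp
  [126,138): 12 bp
  [138,148): 10 bp
  [148,151): 3 bp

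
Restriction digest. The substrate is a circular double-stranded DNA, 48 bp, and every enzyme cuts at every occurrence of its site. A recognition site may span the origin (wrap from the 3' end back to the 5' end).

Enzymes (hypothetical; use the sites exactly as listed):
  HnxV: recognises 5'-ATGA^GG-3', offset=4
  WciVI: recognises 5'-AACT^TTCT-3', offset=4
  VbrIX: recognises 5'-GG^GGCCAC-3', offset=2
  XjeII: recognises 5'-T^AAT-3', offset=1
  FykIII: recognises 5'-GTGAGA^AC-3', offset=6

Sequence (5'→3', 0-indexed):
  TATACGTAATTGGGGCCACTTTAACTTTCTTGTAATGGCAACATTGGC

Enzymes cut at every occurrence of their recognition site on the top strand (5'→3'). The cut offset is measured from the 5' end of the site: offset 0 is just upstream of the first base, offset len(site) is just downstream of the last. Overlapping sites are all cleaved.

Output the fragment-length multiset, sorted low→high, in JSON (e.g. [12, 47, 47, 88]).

[6,7,13,22]

Scan for sites:
  HnxV (ATGAGG, off=4): no sites
  WciVI AACTTTCT/4: at [22] ⇒ [26]
  VbrIX GGGGCCAC/2: at [11] ⇒ [13]
  XjeII TAAT/1: at [6, 32] ⇒ [7, 33]
  FykIII (GTGAGAAC, off=6): no sites

All cut coordinates (distinct, sorted): [7, 13, 26, 33]

Fragment lengths:
  7→13: 6 bp
  13→26: 13 bp
  26→33: 7 bp
  33→7 (wrap): 48-33+7 = 22 bp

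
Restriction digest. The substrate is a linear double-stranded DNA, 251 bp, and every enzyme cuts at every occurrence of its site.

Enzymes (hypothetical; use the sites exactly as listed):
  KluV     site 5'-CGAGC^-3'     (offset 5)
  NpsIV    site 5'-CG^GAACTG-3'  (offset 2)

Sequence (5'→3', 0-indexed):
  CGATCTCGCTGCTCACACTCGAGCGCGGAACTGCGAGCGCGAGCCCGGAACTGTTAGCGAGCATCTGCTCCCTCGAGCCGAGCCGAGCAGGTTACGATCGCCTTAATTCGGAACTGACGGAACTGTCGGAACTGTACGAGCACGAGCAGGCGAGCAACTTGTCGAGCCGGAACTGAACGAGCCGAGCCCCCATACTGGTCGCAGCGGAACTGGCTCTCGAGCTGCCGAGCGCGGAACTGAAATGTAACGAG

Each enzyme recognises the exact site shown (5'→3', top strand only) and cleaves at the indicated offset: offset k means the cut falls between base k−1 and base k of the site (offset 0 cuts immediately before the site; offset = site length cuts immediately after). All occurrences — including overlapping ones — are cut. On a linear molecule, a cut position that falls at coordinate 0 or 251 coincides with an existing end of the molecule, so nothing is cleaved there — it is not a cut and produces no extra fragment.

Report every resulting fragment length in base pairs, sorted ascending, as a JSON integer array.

[2,3,3,3,5,5,5,6,6,8,8,9,9,11,12,13,13,15,16,16,18,19,22,24]

Per-enzyme occurrences:
  KluV CGAGC/5: at [19, 33, 39, 57, 73, 78, 83, 136, 142, 150, 162, 177, 182, 217, 225] ⇒ [24, 38, 44, 62, 78, 83, 88, 141, 147, 155, 167, 182, 187, 222, 230]
  NpsIV CGGAACTG/2: at [25, 45, 108, 117, 126, 167, 204, 231] ⇒ [27, 47, 110, 119, 128, 169, 206, 233]

Pooled cuts: [24, 27, 38, 44, 47, 62, 78, 83, 88, 110, 119, 128, 141, 147, 155, 167, 169, 182, 187, 206, 222, 230, 233]

Fragment lengths:
  [0,24): 24 bp
  [24,27): 3 bp
  [27,38): 11 bp
  [38,44): 6 bp
  [44,47): 3 bp
  [47,62): 15 bp
  [62,78): 16 bp
  [78,83): 5 bp
  [83,88): 5 bp
  [88,110): 22 bp
  [110,119): 9 bp
  [119,128): 9 bp
  [128,141): 13 bp
  [141,147): 6 bp
  [147,155): 8 bp
  [155,167): 12 bp
  [167,169): 2 bp
  [169,182): 13 bp
  [182,187): 5 bp
  [187,206): 19 bp
  [206,222): 16 bp
  [222,230): 8 bp
  [230,233): 3 bp
  [233,251): 18 bp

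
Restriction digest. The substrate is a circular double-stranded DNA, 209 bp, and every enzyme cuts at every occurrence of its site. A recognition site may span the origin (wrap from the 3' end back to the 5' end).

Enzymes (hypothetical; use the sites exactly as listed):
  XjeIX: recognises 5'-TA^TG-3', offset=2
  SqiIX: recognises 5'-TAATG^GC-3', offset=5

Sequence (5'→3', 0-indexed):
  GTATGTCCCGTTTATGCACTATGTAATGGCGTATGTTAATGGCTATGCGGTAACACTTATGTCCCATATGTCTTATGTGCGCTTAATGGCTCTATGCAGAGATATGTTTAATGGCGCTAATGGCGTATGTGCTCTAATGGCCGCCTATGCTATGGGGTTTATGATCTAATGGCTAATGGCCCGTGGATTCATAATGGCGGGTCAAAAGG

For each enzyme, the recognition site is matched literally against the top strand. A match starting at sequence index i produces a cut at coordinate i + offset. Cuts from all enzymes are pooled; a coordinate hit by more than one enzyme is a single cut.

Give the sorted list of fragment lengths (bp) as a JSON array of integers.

[4,5,5,5,6,7,7,7,7,8,8,9,9,9,9,10,10,11,12,13,14,16,18]

Scan for sites:
  XjeIX TATG/2: at [1, 12, 19, 31, 43, 57, 66, 73, 92, 102, 125, 145, 150, 159] ⇒ [3, 14, 21, 33, 45, 59, 68, 75, 94, 104, 127, 147, 152, 161]
  SqiIX TAATGGC/5: at [23, 36, 83, 108, 117, 134, 166, 173, 191] ⇒ [28, 41, 88, 113, 122, 139, 171, 178, 196]

All cut coordinates (distinct, sorted): [3, 14, 21, 28, 33, 41, 45, 59, 68, 75, 88, 94, 104, 113, 122, 127, 139, 147, 152, 161, 171, 178, 196]

Fragments:
  3→14: 11 bp
  14→21: 7 bp
  21→28: 7 bp
  28→33: 5 bp
  33→41: 8 bp
  41→45: 4 bp
  45→59: 14 bp
  59→68: 9 bp
  68→75: 7 bp
  75→88: 13 bp
  88→94: 6 bp
  94→104: 10 bp
  104→113: 9 bp
  113→122: 9 bp
  122→127: 5 bp
  127→139: 12 bp
  139→147: 8 bp
  147→152: 5 bp
  152→161: 9 bp
  161→171: 10 bp
  171→178: 7 bp
  178→196: 18 bp
  196→3 (wrap): 209-196+3 = 16 bp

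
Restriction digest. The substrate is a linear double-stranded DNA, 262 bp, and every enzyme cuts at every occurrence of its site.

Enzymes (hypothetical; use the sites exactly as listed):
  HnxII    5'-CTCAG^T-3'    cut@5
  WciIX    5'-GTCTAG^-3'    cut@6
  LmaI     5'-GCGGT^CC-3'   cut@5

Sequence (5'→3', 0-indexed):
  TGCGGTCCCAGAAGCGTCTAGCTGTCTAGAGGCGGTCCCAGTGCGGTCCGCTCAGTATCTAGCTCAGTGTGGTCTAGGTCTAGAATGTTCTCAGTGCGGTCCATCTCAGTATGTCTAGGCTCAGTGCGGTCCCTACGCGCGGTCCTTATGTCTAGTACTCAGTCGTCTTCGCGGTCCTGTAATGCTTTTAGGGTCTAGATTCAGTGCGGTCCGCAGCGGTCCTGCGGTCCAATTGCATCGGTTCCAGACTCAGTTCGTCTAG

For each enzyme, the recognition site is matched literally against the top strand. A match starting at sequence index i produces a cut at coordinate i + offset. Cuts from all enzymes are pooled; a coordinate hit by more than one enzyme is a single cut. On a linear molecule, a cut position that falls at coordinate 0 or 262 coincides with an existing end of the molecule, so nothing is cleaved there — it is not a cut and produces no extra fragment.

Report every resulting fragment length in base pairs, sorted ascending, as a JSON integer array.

[6,6,6,6,6,7,7,8,8,8,9,9,9,10,10,11,11,12,12,12,13,13,15,23,25]

Per-enzyme occurrences:
  HnxII (CTCAGT, off=5): starts [50, 62, 89, 104, 119, 157, 248] → cuts [55, 67, 94, 109, 124, 162, 253]
  WciIX (GTCTAG, off=6): starts [15, 23, 71, 77, 112, 149, 192, 256] → cuts [21, 29, 77, 83, 118, 155, 198] (position 262 is a terminus of the linear molecule — no cut)
  LmaI (GCGGTCC, off=5): starts [1, 31, 42, 95, 125, 138, 170, 205, 215, 223] → cuts [6, 36, 47, 100, 130, 143, 175, 210, 220, 228]

All cut coordinates (distinct, sorted): [6, 21, 29, 36, 47, 55, 67, 77, 83, 94, 100, 109, 118, 124, 130, 143, 155, 162, 175, 198, 210, 220, 228, 253]

Fragments:
  [0,6): 6 bp
  [6,21): 15 bp
  [21,29): 8 bp
  [29,36): 7 bp
  [36,47): 11 bp
  [47,55): 8 bp
  [55,67): 12 bp
  [67,77): 10 bp
  [77,83): 6 bp
  [83,94): 11 bp
  [94,100): 6 bp
  [100,109): 9 bp
  [109,118): 9 bp
  [118,124): 6 bp
  [124,130): 6 bp
  [130,143): 13 bp
  [143,155): 12 bp
  [155,162): 7 bp
  [162,175): 13 bp
  [175,198): 23 bp
  [198,210): 12 bp
  [210,220): 10 bp
  [220,228): 8 bp
  [228,253): 25 bp
  [253,262): 9 bp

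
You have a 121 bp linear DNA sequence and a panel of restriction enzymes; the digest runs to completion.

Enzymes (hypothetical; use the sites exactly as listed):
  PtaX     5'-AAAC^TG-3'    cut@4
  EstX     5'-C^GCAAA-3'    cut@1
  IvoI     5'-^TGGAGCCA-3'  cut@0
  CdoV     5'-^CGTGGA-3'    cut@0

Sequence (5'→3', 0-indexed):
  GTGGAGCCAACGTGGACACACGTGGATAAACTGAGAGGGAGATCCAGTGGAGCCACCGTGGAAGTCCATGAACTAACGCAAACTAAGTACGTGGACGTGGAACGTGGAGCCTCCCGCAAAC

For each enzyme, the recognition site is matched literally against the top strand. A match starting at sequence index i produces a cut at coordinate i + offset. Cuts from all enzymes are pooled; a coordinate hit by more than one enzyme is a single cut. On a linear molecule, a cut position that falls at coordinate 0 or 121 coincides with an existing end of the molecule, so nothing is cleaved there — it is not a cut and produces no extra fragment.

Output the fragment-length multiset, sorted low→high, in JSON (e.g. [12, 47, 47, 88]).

[1,6,6,7,9,9,10,11,12,13,16,21]

Site scan:
  PtaX AAACTG/4: at [27] ⇒ [31]
  EstX CGCAAA/1: at [76, 114] ⇒ [77, 115]
  IvoI TGGAGCCA/0: at [1, 47] ⇒ [1, 47]
  CdoV CGTGGA/0: at [10, 20, 56, 89, 95, 102] ⇒ [10, 20, 56, 89, 95, 102]

Pooled cuts: [1, 10, 20, 31, 47, 56, 77, 89, 95, 102, 115]

Fragment lengths:
  [0,1): 1 bp
  [1,10): 9 bp
  [10,20): 10 bp
  [20,31): 11 bp
  [31,47): 16 bp
  [47,56): 9 bp
  [56,77): 21 bp
  [77,89): 12 bp
  [89,95): 6 bp
  [95,102): 7 bp
  [102,115): 13 bp
  [115,121): 6 bp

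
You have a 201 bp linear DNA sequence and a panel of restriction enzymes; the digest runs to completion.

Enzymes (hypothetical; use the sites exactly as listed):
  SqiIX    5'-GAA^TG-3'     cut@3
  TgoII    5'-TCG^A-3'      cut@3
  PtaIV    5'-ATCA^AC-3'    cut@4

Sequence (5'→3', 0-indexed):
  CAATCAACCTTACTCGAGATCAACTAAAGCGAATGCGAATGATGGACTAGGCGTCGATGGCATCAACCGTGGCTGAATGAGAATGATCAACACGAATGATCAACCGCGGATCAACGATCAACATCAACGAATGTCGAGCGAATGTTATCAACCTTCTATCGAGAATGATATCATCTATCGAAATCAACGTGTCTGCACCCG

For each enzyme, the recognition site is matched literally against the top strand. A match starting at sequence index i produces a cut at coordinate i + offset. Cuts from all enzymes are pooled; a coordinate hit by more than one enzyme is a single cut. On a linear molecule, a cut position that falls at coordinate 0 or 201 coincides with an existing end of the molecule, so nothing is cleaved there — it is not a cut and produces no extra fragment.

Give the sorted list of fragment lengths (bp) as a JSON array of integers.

[4,5,5,6,6,6,6,6,6,6,6,6,7,7,8,9,10,11,11,11,12,15,15,17]

Per-enzyme occurrences:
  SqiIX GAATG/3: at [30, 36, 74, 80, 93, 128, 139, 162] ⇒ [33, 39, 77, 83, 96, 131, 142, 165]
  TgoII TCGA/3: at [13, 53, 133, 158, 177] ⇒ [16, 56, 136, 161, 180]
  PtaIV ATCAAC/4: at [2, 18, 61, 85, 98, 109, 116, 122, 146, 182] ⇒ [6, 22, 65, 89, 102, 113, 120, 126, 150, 186]

All cut coordinates (distinct, sorted): [6, 16, 22, 33, 39, 56, 65, 77, 83, 89, 96, 102, 113, 120, 126, 131, 136, 142, 150, 161, 165, 180, 186]

Fragment lengths:
  [0,6): 6 bp
  [6,16): 10 bp
  [16,22): 6 bp
  [22,33): 11 bp
  [33,39): 6 bp
  [39,56): 17 bp
  [56,65): 9 bp
  [65,77): 12 bp
  [77,83): 6 bp
  [83,89): 6 bp
  [89,96): 7 bp
  [96,102): 6 bp
  [102,113): 11 bp
  [113,120): 7 bp
  [120,126): 6 bp
  [126,131): 5 bp
  [131,136): 5 bp
  [136,142): 6 bp
  [142,150): 8 bp
  [150,161): 11 bp
  [161,165): 4 bp
  [165,180): 15 bp
  [180,186): 6 bp
  [186,201): 15 bp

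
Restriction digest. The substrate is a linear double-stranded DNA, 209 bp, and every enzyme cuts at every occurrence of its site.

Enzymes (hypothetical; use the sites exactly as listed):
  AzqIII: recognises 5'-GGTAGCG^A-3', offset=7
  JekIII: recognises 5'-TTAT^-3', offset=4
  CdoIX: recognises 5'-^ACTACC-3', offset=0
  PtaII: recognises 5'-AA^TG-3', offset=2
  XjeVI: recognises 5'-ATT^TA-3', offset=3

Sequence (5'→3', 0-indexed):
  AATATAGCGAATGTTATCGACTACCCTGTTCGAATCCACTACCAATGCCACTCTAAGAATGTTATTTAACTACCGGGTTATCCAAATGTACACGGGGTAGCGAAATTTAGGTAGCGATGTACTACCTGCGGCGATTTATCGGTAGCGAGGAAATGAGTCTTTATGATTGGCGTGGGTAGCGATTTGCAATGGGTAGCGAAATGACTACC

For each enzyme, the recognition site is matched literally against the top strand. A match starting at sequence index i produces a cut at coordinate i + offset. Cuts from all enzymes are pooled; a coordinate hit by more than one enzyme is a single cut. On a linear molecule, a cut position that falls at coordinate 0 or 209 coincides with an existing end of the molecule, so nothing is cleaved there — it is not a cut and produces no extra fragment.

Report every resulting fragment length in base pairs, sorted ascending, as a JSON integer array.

[1,2,2,2,3,3,4,5,5,6,6,6,6,8,8,8,9,9,11,11,13,14,16,16,17,18]

Per-enzyme occurrences:
  AzqIII GGTAGCGA/7: at [95, 109, 140, 174, 191] ⇒ [102, 116, 147, 181, 198]
  JekIII TTAT/4: at [13, 61, 77, 135, 160] ⇒ [17, 65, 81, 139, 164]
  CdoIX ACTACC/0: at [19, 37, 68, 120, 203] ⇒ [19, 37, 68, 120, 203]
  PtaII AATG/2: at [9, 43, 57, 84, 151, 187, 199] ⇒ [11, 45, 59, 86, 153, 189, 201]
  XjeVI ATTTA/3: at [63, 104, 133] ⇒ [66, 107, 136]

Pooled cuts: [11, 17, 19, 37, 45, 59, 65, 66, 68, 81, 86, 102, 107, 116, 120, 136, 139, 147, 153, 164, 181, 189, 198, 201, 203]

Fragments:
  [0,11): 11 bp
  [11,17): 6 bp
  [17,19): 2 bp
  [19,37): 18 bp
  [37,45): 8 bp
  [45,59): 14 bp
  [59,65): 6 bp
  [65,66): 1 bp
  [66,68): 2 bp
  [68,81): 13 bp
  [81,86): 5 bp
  [86,102): 16 bp
  [102,107): 5 bp
  [107,116): 9 bp
  [116,120): 4 bp
  [120,136): 16 bp
  [136,139): 3 bp
  [139,147): 8 bp
  [147,153): 6 bp
  [153,164): 11 bp
  [164,181): 17 bp
  [181,189): 8 bp
  [189,198): 9 bp
  [198,201): 3 bp
  [201,203): 2 bp
  [203,209): 6 bp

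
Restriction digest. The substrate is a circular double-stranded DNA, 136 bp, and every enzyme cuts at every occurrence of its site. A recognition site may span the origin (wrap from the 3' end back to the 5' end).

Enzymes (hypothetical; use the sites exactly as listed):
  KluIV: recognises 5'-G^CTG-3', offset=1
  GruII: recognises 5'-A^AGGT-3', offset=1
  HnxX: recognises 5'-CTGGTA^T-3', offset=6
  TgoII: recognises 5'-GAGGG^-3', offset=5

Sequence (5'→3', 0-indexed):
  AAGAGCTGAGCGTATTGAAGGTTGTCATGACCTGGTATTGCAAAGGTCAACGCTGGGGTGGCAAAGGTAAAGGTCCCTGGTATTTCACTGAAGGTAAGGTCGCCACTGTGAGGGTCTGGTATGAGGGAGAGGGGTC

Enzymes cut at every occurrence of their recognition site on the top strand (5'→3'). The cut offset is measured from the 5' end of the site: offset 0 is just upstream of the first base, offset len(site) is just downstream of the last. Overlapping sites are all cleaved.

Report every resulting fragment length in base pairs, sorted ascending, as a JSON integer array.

[5,6,6,6,6,7,8,9,9,12,12,13,18,19]

Scan for sites:
  KluIV GCTG/1: at [4, 51] ⇒ [5, 52]
  GruII AAGGT/1: at [17, 42, 63, 69, 90, 95] ⇒ [18, 43, 64, 70, 91, 96]
  HnxX CTGGTAT/6: at [31, 76, 115] ⇒ [37, 82, 121]
  TgoII GAGGG/5: at [109, 122, 128] ⇒ [114, 127, 133]

Pooled cuts: [5, 18, 37, 43, 52, 64, 70, 82, 91, 96, 114, 121, 127, 133]

Fragment lengths:
  5→18: 13 bp
  18→37: 19 bp
  37→43: 6 bp
  43→52: 9 bp
  52→64: 12 bp
  64→70: 6 bp
  70→82: 12 bp
  82→91: 9 bp
  91→96: 5 bp
  96→114: 18 bp
  114→121: 7 bp
  121→127: 6 bp
  127→133: 6 bp
  133→5 (wrap): 136-133+5 = 8 bp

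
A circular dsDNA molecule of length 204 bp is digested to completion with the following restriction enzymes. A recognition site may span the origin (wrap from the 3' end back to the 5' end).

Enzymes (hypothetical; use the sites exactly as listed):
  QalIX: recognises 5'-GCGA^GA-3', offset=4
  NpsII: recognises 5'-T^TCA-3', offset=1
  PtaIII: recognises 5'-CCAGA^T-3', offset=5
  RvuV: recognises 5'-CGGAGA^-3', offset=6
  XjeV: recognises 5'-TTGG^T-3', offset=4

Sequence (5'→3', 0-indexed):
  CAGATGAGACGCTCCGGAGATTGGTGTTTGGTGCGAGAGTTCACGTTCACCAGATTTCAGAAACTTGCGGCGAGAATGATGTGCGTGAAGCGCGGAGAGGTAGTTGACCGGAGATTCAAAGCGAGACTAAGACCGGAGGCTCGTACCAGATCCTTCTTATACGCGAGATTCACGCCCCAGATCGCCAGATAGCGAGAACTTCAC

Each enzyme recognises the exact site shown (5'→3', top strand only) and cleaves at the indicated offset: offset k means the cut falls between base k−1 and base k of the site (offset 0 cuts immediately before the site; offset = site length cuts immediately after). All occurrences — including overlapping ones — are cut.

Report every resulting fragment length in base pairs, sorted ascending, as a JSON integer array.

Per-enzyme occurrences:
  QalIX (GCGAGA, off=4): starts [32, 69, 120, 162, 191] → cuts [36, 73, 124, 166, 195]
  NpsII (TTCA, off=1): starts [39, 45, 55, 114, 168, 199] → cuts [40, 46, 56, 115, 169, 200]
  PtaIII (CCAGAT, off=5): starts [49, 145, 176, 184, 203] → cuts [4, 54, 150, 181, 189]
  RvuV (CGGAGA, off=6): starts [14, 92, 108] → cuts [20, 98, 114]
  XjeV (TTGGT, off=4): starts [20, 27] → cuts [24, 31]

All cut coordinates (distinct, sorted): [4, 20, 24, 31, 36, 40, 46, 54, 56, 73, 98, 114, 115, 124, 150, 166, 169, 181, 189, 195, 200]

Fragments:
  4→20: 16 bp
  20→24: 4 bp
  24→31: 7 bp
  31→36: 5 bp
  36→40: 4 bp
  40→46: 6 bp
  46→54: 8 bp
  54→56: 2 bp
  56→73: 17 bp
  73→98: 25 bp
  98→114: 16 bp
  114→115: 1 bp
  115→124: 9 bp
  124→150: 26 bp
  150→166: 16 bp
  166→169: 3 bp
  169→181: 12 bp
  181→189: 8 bp
  189→195: 6 bp
  195→200: 5 bp
  200→4 (wrap): 204-200+4 = 8 bp

[1,2,3,4,4,5,5,6,6,7,8,8,8,9,12,16,16,16,17,25,26]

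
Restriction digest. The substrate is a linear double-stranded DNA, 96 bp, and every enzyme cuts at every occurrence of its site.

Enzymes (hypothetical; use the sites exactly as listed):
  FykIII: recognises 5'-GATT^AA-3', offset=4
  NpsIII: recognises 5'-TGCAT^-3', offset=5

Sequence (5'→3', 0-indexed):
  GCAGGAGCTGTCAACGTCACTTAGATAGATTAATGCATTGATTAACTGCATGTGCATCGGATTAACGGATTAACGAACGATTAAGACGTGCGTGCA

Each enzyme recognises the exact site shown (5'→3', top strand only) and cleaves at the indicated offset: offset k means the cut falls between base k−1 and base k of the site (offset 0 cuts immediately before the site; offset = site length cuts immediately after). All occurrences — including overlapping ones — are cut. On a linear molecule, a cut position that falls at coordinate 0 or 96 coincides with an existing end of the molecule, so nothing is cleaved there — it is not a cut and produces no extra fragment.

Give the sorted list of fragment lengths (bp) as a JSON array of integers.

Per-enzyme occurrences:
  FykIII (GATTAA, off=4): starts [27, 39, 59, 67, 78] → cuts [31, 43, 63, 71, 82]
  NpsIII (TGCAT, off=5): starts [33, 46, 52] → cuts [38, 51, 57]

All cut coordinates (distinct, sorted): [31, 38, 43, 51, 57, 63, 71, 82]

Fragment lengths:
  [0,31): 31 bp
  [31,38): 7 bp
  [38,43): 5 bp
  [43,51): 8 bp
  [51,57): 6 bp
  [57,63): 6 bp
  [63,71): 8 bp
  [71,82): 11 bp
  [82,96): 14 bp

[5,6,6,7,8,8,11,14,31]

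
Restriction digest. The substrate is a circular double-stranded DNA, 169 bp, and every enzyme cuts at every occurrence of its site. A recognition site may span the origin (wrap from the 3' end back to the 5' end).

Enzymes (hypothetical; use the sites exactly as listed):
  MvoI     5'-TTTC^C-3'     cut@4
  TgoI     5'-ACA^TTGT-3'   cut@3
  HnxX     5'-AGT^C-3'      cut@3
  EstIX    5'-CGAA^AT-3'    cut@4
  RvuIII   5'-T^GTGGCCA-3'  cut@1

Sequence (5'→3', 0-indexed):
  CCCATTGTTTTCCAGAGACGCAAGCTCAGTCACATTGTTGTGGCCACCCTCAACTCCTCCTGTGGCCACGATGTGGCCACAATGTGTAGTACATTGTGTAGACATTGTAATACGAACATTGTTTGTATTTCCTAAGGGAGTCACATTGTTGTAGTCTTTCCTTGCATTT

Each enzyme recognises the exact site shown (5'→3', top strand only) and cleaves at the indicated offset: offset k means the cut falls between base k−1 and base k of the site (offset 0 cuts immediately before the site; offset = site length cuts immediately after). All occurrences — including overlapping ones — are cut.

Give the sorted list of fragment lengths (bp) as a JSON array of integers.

[4,4,5,5,10,10,10,11,11,11,13,14,18,21,22]

Site scan:
  MvoI TTTCC/4: at [8, 127, 156, 166] ⇒ [1, 12, 131, 160]
  TgoI ACATTGT/3: at [31, 90, 101, 115, 142] ⇒ [34, 93, 104, 118, 145]
  HnxX AGTC/3: at [27, 138, 152] ⇒ [30, 141, 155]
  EstIX (CGAAAT, off=4): no sites
  RvuIII TGTGGCCA/1: at [38, 60, 71] ⇒ [39, 61, 72]

Pooled cuts: [1, 12, 30, 34, 39, 61, 72, 93, 104, 118, 131, 141, 145, 155, 160]

Fragments:
  1→12: 11 bp
  12→30: 18 bp
  30→34: 4 bp
  34→39: 5 bp
  39→61: 22 bp
  61→72: 11 bp
  72→93: 21 bp
  93→104: 11 bp
  104→118: 14 bp
  118→131: 13 bp
  131→141: 10 bp
  141→145: 4 bp
  145→155: 10 bp
  155→160: 5 bp
  160→1 (wrap): 169-160+1 = 10 bp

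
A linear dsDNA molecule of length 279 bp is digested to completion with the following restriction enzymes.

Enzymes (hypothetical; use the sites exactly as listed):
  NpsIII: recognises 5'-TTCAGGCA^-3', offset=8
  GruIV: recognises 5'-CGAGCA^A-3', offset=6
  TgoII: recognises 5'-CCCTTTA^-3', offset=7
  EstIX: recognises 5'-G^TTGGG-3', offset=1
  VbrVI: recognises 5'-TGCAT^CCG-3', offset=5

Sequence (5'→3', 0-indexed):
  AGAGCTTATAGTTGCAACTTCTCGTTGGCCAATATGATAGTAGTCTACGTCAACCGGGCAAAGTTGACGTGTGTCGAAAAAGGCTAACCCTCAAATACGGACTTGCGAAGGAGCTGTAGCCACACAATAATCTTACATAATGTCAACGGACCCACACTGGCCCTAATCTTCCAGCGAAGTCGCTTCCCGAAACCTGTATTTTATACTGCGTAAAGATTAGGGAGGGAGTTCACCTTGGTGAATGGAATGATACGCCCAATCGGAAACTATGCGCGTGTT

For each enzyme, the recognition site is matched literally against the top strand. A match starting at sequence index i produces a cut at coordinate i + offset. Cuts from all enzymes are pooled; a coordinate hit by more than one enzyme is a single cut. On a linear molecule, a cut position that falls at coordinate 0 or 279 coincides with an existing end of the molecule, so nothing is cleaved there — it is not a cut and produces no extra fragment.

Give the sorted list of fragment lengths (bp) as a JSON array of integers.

Scan for sites:
  NpsIII (TTCAGGCA, off=8): no sites
  GruIV (CGAGCAA, off=6): no sites
  TgoII (CCCTTTA, off=7): no sites
  EstIX (GTTGGG, off=1): no sites
  VbrVI (TGCATCCG, off=5): no sites

Pooled cuts: ∅

Fragments:
  no cuts → one linear fragment of 279 bp

[279]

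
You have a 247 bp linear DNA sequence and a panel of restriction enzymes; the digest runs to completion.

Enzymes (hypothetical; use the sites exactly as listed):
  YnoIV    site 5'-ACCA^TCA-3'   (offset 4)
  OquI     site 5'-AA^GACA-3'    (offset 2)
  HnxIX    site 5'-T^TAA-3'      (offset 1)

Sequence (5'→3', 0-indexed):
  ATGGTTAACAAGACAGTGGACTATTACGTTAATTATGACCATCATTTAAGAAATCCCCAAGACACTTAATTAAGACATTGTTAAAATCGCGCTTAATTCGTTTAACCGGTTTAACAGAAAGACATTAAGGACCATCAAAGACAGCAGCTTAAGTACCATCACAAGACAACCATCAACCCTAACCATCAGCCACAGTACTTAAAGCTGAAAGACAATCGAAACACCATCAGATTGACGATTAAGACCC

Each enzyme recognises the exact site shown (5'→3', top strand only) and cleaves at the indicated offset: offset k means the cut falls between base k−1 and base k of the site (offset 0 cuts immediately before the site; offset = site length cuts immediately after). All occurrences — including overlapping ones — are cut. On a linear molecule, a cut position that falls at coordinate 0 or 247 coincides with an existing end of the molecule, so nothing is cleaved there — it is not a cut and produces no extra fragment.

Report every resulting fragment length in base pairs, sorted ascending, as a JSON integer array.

[3,4,5,5,5,5,6,6,6,8,8,8,9,9,9,9,9,10,11,12,12,13,13,14,14,16,18]

Site scan:
  YnoIV ACCATCA/4: at [37, 130, 154, 168, 181, 222] ⇒ [41, 134, 158, 172, 185, 226]
  OquI AAGACA/2: at [9, 58, 71, 118, 137, 162, 208] ⇒ [11, 60, 73, 120, 139, 164, 210]
  HnxIX TTAA/1: at [4, 28, 45, 65, 69, 80, 92, 101, 110, 124, 148, 198, 238] ⇒ [5, 29, 46, 66, 70, 81, 93, 102, 111, 125, 149, 199, 239]

Pooled cuts: [5, 11, 29, 41, 46, 60, 66, 70, 73, 81, 93, 102, 111, 120, 125, 134, 139, 149, 158, 164, 172, 185, 199, 210, 226, 239]

Fragment lengths:
  [0,5): 5 bp
  [5,11): 6 bp
  [11,29): 18 bp
  [29,41): 12 bp
  [41,46): 5 bp
  [46,60): 14 bp
  [60,66): 6 bp
  [66,70): 4 bp
  [70,73): 3 bp
  [73,81): 8 bp
  [81,93): 12 bp
  [93,102): 9 bp
  [102,111): 9 bp
  [111,120): 9 bp
  [120,125): 5 bp
  [125,134): 9 bp
  [134,139): 5 bp
  [139,149): 10 bp
  [149,158): 9 bp
  [158,164): 6 bp
  [164,172): 8 bp
  [172,185): 13 bp
  [185,199): 14 bp
  [199,210): 11 bp
  [210,226): 16 bp
  [226,239): 13 bp
  [239,247): 8 bp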